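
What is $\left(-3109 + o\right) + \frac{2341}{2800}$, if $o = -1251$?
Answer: $- \frac{12205659}{2800} \approx -4359.2$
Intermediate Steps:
$\left(-3109 + o\right) + \frac{2341}{2800} = \left(-3109 - 1251\right) + \frac{2341}{2800} = -4360 + 2341 \cdot \frac{1}{2800} = -4360 + \frac{2341}{2800} = - \frac{12205659}{2800}$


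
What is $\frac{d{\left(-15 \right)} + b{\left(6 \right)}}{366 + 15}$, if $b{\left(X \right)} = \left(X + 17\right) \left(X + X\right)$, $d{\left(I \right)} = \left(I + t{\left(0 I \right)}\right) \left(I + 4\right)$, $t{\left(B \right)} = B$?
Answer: $\frac{147}{127} \approx 1.1575$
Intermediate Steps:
$d{\left(I \right)} = I \left(4 + I\right)$ ($d{\left(I \right)} = \left(I + 0 I\right) \left(I + 4\right) = \left(I + 0\right) \left(4 + I\right) = I \left(4 + I\right)$)
$b{\left(X \right)} = 2 X \left(17 + X\right)$ ($b{\left(X \right)} = \left(17 + X\right) 2 X = 2 X \left(17 + X\right)$)
$\frac{d{\left(-15 \right)} + b{\left(6 \right)}}{366 + 15} = \frac{- 15 \left(4 - 15\right) + 2 \cdot 6 \left(17 + 6\right)}{366 + 15} = \frac{\left(-15\right) \left(-11\right) + 2 \cdot 6 \cdot 23}{381} = \left(165 + 276\right) \frac{1}{381} = 441 \cdot \frac{1}{381} = \frac{147}{127}$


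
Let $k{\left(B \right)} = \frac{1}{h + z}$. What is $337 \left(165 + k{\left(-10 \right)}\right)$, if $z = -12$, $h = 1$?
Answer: $\frac{611318}{11} \approx 55574.0$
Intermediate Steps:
$k{\left(B \right)} = - \frac{1}{11}$ ($k{\left(B \right)} = \frac{1}{1 - 12} = \frac{1}{-11} = - \frac{1}{11}$)
$337 \left(165 + k{\left(-10 \right)}\right) = 337 \left(165 - \frac{1}{11}\right) = 337 \cdot \frac{1814}{11} = \frac{611318}{11}$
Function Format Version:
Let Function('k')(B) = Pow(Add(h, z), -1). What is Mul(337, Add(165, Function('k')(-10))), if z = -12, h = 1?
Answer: Rational(611318, 11) ≈ 55574.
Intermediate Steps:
Function('k')(B) = Rational(-1, 11) (Function('k')(B) = Pow(Add(1, -12), -1) = Pow(-11, -1) = Rational(-1, 11))
Mul(337, Add(165, Function('k')(-10))) = Mul(337, Add(165, Rational(-1, 11))) = Mul(337, Rational(1814, 11)) = Rational(611318, 11)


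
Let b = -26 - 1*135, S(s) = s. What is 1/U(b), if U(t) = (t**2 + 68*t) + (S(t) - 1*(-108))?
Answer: 1/14920 ≈ 6.7024e-5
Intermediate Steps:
b = -161 (b = -26 - 135 = -161)
U(t) = 108 + t**2 + 69*t (U(t) = (t**2 + 68*t) + (t - 1*(-108)) = (t**2 + 68*t) + (t + 108) = (t**2 + 68*t) + (108 + t) = 108 + t**2 + 69*t)
1/U(b) = 1/(108 + (-161)**2 + 69*(-161)) = 1/(108 + 25921 - 11109) = 1/14920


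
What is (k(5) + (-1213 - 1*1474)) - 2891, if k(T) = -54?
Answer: -5632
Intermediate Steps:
(k(5) + (-1213 - 1*1474)) - 2891 = (-54 + (-1213 - 1*1474)) - 2891 = (-54 + (-1213 - 1474)) - 2891 = (-54 - 2687) - 2891 = -2741 - 2891 = -5632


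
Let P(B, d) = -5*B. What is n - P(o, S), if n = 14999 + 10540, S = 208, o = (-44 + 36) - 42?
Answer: 25289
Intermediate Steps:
o = -50 (o = -8 - 42 = -50)
n = 25539
n - P(o, S) = 25539 - (-5)*(-50) = 25539 - 1*250 = 25539 - 250 = 25289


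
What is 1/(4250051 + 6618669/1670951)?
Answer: 1670951/7101633587170 ≈ 2.3529e-7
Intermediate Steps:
1/(4250051 + 6618669/1670951) = 1/(7101633587170/1670951) = 1670951/7101633587170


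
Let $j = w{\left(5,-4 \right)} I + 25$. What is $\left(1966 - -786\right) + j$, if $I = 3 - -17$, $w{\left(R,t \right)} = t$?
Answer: $2697$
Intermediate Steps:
$I = 20$ ($I = 3 + 17 = 20$)
$j = -55$ ($j = \left(-4\right) 20 + 25 = -80 + 25 = -55$)
$\left(1966 - -786\right) + j = \left(1966 - -786\right) - 55 = \left(1966 + 786\right) - 55 = 2752 - 55 = 2697$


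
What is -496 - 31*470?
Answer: -15066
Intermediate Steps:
-496 - 31*470 = -496 - 14570 = -15066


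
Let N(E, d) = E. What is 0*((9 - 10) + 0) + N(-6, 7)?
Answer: -6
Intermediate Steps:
0*((9 - 10) + 0) + N(-6, 7) = 0*((9 - 10) + 0) - 6 = 0*(-1 + 0) - 6 = 0*(-1) - 6 = 0 - 6 = -6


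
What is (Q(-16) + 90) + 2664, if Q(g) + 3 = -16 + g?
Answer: 2719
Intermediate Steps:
Q(g) = -19 + g (Q(g) = -3 + (-16 + g) = -19 + g)
(Q(-16) + 90) + 2664 = ((-19 - 16) + 90) + 2664 = (-35 + 90) + 2664 = 55 + 2664 = 2719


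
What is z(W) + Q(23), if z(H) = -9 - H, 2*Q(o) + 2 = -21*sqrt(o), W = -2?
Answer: -8 - 21*sqrt(23)/2 ≈ -58.356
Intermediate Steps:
Q(o) = -1 - 21*sqrt(o)/2 (Q(o) = -1 + (-21*sqrt(o))/2 = -1 - 21*sqrt(o)/2)
z(W) + Q(23) = (-9 - 1*(-2)) + (-1 - 21*sqrt(23)/2) = (-9 + 2) + (-1 - 21*sqrt(23)/2) = -7 + (-1 - 21*sqrt(23)/2) = -8 - 21*sqrt(23)/2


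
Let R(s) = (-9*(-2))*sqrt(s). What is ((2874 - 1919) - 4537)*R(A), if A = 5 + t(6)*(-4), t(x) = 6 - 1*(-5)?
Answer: -64476*I*sqrt(39) ≈ -4.0265e+5*I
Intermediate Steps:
t(x) = 11 (t(x) = 6 + 5 = 11)
A = -39 (A = 5 + 11*(-4) = 5 - 44 = -39)
R(s) = 18*sqrt(s)
((2874 - 1919) - 4537)*R(A) = ((2874 - 1919) - 4537)*(18*sqrt(-39)) = (955 - 4537)*(18*(I*sqrt(39))) = -64476*I*sqrt(39)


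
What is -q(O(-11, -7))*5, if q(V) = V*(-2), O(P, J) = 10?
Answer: 100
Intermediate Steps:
q(V) = -2*V
-q(O(-11, -7))*5 = -(-2)*10*5 = -1*(-20)*5 = 20*5 = 100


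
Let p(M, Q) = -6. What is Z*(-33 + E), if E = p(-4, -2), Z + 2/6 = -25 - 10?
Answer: 1378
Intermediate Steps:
Z = -106/3 (Z = -⅓ + (-25 - 10) = -⅓ - 35 = -106/3 ≈ -35.333)
E = -6
Z*(-33 + E) = -106*(-33 - 6)/3 = -106/3*(-39) = 1378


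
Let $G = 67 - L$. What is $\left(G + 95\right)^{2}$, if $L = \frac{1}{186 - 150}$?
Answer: $\frac{34000561}{1296} \approx 26235.0$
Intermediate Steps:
$L = \frac{1}{36} \approx 0.027778$
$G = \frac{2411}{36}$ ($G = 67 - \frac{1}{36} = \frac{2411}{36} \approx 66.972$)
$\left(G + 95\right)^{2} = \left(\frac{2411}{36} + 95\right)^{2} = \left(\frac{5831}{36}\right)^{2} = \frac{34000561}{1296}$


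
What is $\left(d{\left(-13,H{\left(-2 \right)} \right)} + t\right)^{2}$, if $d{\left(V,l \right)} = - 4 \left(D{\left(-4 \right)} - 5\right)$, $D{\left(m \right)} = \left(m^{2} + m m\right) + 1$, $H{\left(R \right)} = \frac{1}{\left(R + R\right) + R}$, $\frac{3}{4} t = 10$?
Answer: $\frac{87616}{9} \approx 9735.1$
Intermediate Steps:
$t = \frac{40}{3}$ ($t = \frac{4}{3} \cdot 10 = \frac{40}{3} \approx 13.333$)
$H{\left(R \right)} = \frac{1}{3 R}$ ($H{\left(R \right)} = \frac{1}{2 R + R} = \frac{1}{3 R}$)
$D{\left(m \right)} = 1 + 2 m^{2}$ ($D{\left(m \right)} = \left(m^{2} + m^{2}\right) + 1 = 2 m^{2} + 1 = 1 + 2 m^{2}$)
$d{\left(V,l \right)} = -112$ ($d{\left(V,l \right)} = - 4 \left(\left(1 + 2 \left(-4\right)^{2}\right) - 5\right) = - 4 \left(\left(1 + 2 \cdot 16\right) - 5\right) = - 4 \left(\left(1 + 32\right) - 5\right) = - 4 \left(33 - 5\right) = \left(-4\right) 28 = -112$)
$\left(d{\left(-13,H{\left(-2 \right)} \right)} + t\right)^{2} = \left(-112 + \frac{40}{3}\right)^{2} = \left(- \frac{296}{3}\right)^{2} = \frac{87616}{9}$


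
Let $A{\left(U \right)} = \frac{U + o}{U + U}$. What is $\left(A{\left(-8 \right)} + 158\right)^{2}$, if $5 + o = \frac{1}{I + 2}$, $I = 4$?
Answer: $\frac{232410025}{9216} \approx 25218.0$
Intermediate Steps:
$o = - \frac{29}{6}$ ($o = -5 + \frac{1}{4 + 2} = -5 + \frac{1}{6} = - \frac{29}{6} \approx -4.8333$)
$A{\left(U \right)} = \frac{- \frac{29}{6} + U}{2 U}$ ($A{\left(U \right)} = \frac{U - \frac{29}{6}}{U + U} = \frac{- \frac{29}{6} + U}{2 U}$)
$\left(A{\left(-8 \right)} + 158\right)^{2} = \left(\frac{-29 + 6 \left(-8\right)}{12 \left(-8\right)} + 158\right)^{2} = \left(\frac{1}{12} \left(- \frac{1}{8}\right) \left(-29 - 48\right) + 158\right)^{2} = \left(\frac{1}{12} \left(- \frac{1}{8}\right) \left(-77\right) + 158\right)^{2} = \left(\frac{77}{96} + 158\right)^{2} = \left(\frac{15245}{96}\right)^{2} = \frac{232410025}{9216}$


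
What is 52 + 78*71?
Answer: 5590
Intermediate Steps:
52 + 78*71 = 52 + 5538 = 5590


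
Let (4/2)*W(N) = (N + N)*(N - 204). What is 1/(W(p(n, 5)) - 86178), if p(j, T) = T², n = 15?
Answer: -1/90653 ≈ -1.1031e-5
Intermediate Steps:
W(N) = N*(-204 + N) (W(N) = ((N + N)*(N - 204))/2 = ((2*N)*(-204 + N))/2 = (2*N*(-204 + N))/2 = N*(-204 + N))
1/(W(p(n, 5)) - 86178) = 1/(5²*(-204 + 5²) - 86178) = 1/(25*(-204 + 25) - 86178) = 1/(25*(-179) - 86178) = 1/(-4475 - 86178) = 1/(-90653) = -1/90653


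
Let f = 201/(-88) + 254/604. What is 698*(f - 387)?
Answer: -1803359431/6644 ≈ -2.7143e+5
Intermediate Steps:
f = -24763/13288 (f = 201*(-1/88) + 254*(1/604) = -201/88 + 127/302 = -24763/13288 ≈ -1.8636)
698*(f - 387) = 698*(-24763/13288 - 387) = 698*(-5167219/13288) = -1803359431/6644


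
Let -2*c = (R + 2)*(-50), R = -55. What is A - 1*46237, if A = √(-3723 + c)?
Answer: -46237 + 2*I*√1262 ≈ -46237.0 + 71.049*I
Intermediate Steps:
c = -1325 (c = -(-55 + 2)*(-50)/2 = -(-53)*(-50)/2 = -½*2650 = -1325)
A = 2*I*√1262 (A = √(-3723 - 1325) = √(-5048) = 2*I*√1262 ≈ 71.049*I)
A - 1*46237 = 2*I*√1262 - 1*46237 = 2*I*√1262 - 46237 = -46237 + 2*I*√1262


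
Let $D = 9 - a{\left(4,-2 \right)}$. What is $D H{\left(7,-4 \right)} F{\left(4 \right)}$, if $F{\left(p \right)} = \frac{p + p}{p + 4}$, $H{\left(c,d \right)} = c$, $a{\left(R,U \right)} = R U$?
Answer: $119$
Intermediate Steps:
$F{\left(p \right)} = \frac{2 p}{4 + p}$
$D = 17$ ($D = 9 - 4 \left(-2\right) = 9 - -8 = 9 + 8 = 17$)
$D H{\left(7,-4 \right)} F{\left(4 \right)} = 17 \cdot 7 \cdot 2 \cdot 4 \frac{1}{4 + 4} = 119 \cdot 2 \cdot 4 \cdot \frac{1}{8} = 119 \cdot 1 = 119$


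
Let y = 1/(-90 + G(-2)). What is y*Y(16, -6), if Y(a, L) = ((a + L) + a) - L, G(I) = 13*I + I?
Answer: -16/59 ≈ -0.27119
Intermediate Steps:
G(I) = 14*I
Y(a, L) = 2*a (Y(a, L) = ((L + a) + a) - L = (L + 2*a) - L = 2*a)
y = -1/118 (y = 1/(-90 + 14*(-2)) = 1/(-90 - 28) = 1/(-118) = -1/118 ≈ -0.0084746)
y*Y(16, -6) = -16/59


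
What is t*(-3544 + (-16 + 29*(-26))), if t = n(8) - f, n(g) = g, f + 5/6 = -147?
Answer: -672265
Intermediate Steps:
f = -887/6 (f = -⅚ - 147 = -887/6 ≈ -147.83)
t = 935/6 (t = 8 - 1*(-887/6) = 8 + 887/6 = 935/6 ≈ 155.83)
t*(-3544 + (-16 + 29*(-26))) = 935*(-3544 + (-16 + 29*(-26)))/6 = 935*(-3544 + (-16 - 754))/6 = 935*(-3544 - 770)/6 = (935/6)*(-4314) = -672265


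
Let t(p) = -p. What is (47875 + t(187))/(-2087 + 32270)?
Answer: 15896/10061 ≈ 1.5800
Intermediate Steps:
(47875 + t(187))/(-2087 + 32270) = (47875 - 1*187)/(-2087 + 32270) = (47875 - 187)/30183 = 47688*(1/30183) = 15896/10061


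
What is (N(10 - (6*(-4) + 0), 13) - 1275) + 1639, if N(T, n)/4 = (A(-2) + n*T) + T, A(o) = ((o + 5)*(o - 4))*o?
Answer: 2412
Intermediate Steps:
A(o) = o*(-4 + o)*(5 + o) (A(o) = ((5 + o)*(-4 + o))*o = ((-4 + o)*(5 + o))*o = o*(-4 + o)*(5 + o))
N(T, n) = 144 + 4*T + 4*T*n (N(T, n) = 4*((-2*(-20 - 2 + (-2)²) + n*T) + T) = 4*((-2*(-20 - 2 + 4) + T*n) + T) = 4*((-2*(-18) + T*n) + T) = 4*((36 + T*n) + T) = 4*(36 + T + T*n) = 144 + 4*T + 4*T*n)
(N(10 - (6*(-4) + 0), 13) - 1275) + 1639 = ((144 + 4*(10 - (6*(-4) + 0)) + 4*(10 - (6*(-4) + 0))*13) - 1275) + 1639 = ((144 + 4*(10 - (-24 + 0)) + 4*(10 - (-24 + 0))*13) - 1275) + 1639 = ((144 + 4*(10 - 1*(-24)) + 4*(10 - 1*(-24))*13) - 1275) + 1639 = ((144 + 4*(10 + 24) + 4*(10 + 24)*13) - 1275) + 1639 = ((144 + 4*34 + 4*34*13) - 1275) + 1639 = ((144 + 136 + 1768) - 1275) + 1639 = (2048 - 1275) + 1639 = 773 + 1639 = 2412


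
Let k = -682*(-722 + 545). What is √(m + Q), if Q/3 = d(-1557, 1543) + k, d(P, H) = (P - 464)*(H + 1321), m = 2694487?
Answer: I*√14307803 ≈ 3782.6*I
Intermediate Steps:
k = 120714 (k = -682*(-177) = 120714)
d(P, H) = (-464 + P)*(1321 + H)
Q = -17002290 (Q = 3*((-612944 - 464*1543 + 1321*(-1557) + 1543*(-1557)) + 120714) = 3*((-612944 - 715952 - 2056797 - 2402451) + 120714) = 3*(-5788144 + 120714) = 3*(-5667430) = -17002290)
√(m + Q) = √(2694487 - 17002290) = √(-14307803) = I*√14307803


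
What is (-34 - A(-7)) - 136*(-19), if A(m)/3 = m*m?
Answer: 2403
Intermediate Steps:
A(m) = 3*m² (A(m) = 3*(m*m) = 3*m²)
(-34 - A(-7)) - 136*(-19) = (-34 - 3*(-7)²) - 136*(-19) = (-34 - 3*49) + 2584 = (-34 - 1*147) + 2584 = (-34 - 147) + 2584 = -181 + 2584 = 2403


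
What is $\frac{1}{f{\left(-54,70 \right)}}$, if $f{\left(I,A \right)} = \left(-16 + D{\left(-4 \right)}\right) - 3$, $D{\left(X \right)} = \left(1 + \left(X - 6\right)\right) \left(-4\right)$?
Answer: $\frac{1}{17} \approx 0.058824$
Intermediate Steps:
$D{\left(X \right)} = 20 - 4 X$ ($D{\left(X \right)} = \left(1 + \left(X - 6\right)\right) \left(-4\right) = \left(1 + \left(-6 + X\right)\right) \left(-4\right) = \left(-5 + X\right) \left(-4\right) = 20 - 4 X$)
$f{\left(I,A \right)} = 17$ ($f{\left(I,A \right)} = \left(-16 + \left(20 - -16\right)\right) - 3 = \left(-16 + \left(20 + 16\right)\right) - 3 = \left(-16 + 36\right) - 3 = 20 - 3 = 17$)
$\frac{1}{f{\left(-54,70 \right)}} = \frac{1}{17}$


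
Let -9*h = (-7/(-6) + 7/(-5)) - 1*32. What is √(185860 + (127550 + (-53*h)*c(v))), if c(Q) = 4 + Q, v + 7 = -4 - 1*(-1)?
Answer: 11*√584905/15 ≈ 560.85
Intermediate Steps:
v = -10 (v = -7 + (-4 - 1*(-1)) = -7 + (-4 + 1) = -7 - 3 = -10)
h = 967/270 (h = -((-7/(-6) + 7/(-5)) - 1*32)/9 = -((-7*(-⅙) + 7*(-⅕)) - 32)/9 = -((7/6 - 7/5) - 32)/9 = -(-7/30 - 32)/9 = -⅑*(-967/30) = 967/270 ≈ 3.5815)
√(185860 + (127550 + (-53*h)*c(v))) = √(185860 + (127550 + (-53*967/270)*(4 - 10))) = √(185860 + (127550 - 51251/270*(-6))) = √(185860 + (127550 + 51251/45)) = √(185860 + 5791001/45) = √(14154701/45) = 11*√584905/15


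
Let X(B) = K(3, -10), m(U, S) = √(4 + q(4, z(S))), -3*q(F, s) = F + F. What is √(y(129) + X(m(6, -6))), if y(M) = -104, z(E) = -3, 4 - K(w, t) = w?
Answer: I*√103 ≈ 10.149*I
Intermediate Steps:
K(w, t) = 4 - w
q(F, s) = -2*F/3 (q(F, s) = -(F + F)/3 = -2*F/3)
m(U, S) = 2*√3/3 (m(U, S) = √(4 - ⅔*4) = √(4 - 8/3) = √(4/3) = 2*√3/3)
X(B) = 1 (X(B) = 4 - 1*3 = 4 - 3 = 1)
√(y(129) + X(m(6, -6))) = √(-104 + 1) = √(-103) = I*√103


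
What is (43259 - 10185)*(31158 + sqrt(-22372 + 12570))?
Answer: 1030519692 + 429962*I*sqrt(58) ≈ 1.0305e+9 + 3.2745e+6*I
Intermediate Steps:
(43259 - 10185)*(31158 + sqrt(-22372 + 12570)) = 33074*(31158 + sqrt(-9802)) = 33074*(31158 + 13*I*sqrt(58)) = 1030519692 + 429962*I*sqrt(58)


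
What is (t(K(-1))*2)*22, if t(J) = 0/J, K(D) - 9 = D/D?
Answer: 0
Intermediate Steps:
K(D) = 10 (K(D) = 9 + D/D = 9 + 1 = 10)
t(J) = 0
(t(K(-1))*2)*22 = (0*2)*22 = 0*22 = 0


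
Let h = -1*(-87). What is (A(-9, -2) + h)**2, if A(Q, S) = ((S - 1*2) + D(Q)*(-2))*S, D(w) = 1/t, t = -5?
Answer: 221841/25 ≈ 8873.6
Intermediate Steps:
D(w) = -1/5 (D(w) = 1/(-5) = -1/5)
h = 87
A(Q, S) = S*(-8/5 + S) (A(Q, S) = ((S - 1*2) - 1/5*(-2))*S = ((S - 2) + 2/5)*S = ((-2 + S) + 2/5)*S = (-8/5 + S)*S = S*(-8/5 + S))
(A(-9, -2) + h)**2 = ((1/5)*(-2)*(-8 + 5*(-2)) + 87)**2 = ((1/5)*(-2)*(-8 - 10) + 87)**2 = ((1/5)*(-2)*(-18) + 87)**2 = (36/5 + 87)**2 = (471/5)**2 = 221841/25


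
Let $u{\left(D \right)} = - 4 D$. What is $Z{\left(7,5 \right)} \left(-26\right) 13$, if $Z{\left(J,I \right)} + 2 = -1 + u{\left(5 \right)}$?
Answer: $7774$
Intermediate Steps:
$Z{\left(J,I \right)} = -23$ ($Z{\left(J,I \right)} = -2 - 21 = -23$)
$Z{\left(7,5 \right)} \left(-26\right) 13 = \left(-23\right) \left(-26\right) 13 = 598 \cdot 13 = 7774$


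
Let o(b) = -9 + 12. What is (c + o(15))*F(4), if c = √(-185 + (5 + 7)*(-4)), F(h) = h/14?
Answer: 6/7 + 2*I*√233/7 ≈ 0.85714 + 4.3612*I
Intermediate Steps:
F(h) = h/14 (F(h) = h*(1/14) = h/14)
o(b) = 3
c = I*√233 (c = √(-185 + 12*(-4)) = √(-185 - 48) = √(-233) = I*√233 ≈ 15.264*I)
(c + o(15))*F(4) = (I*√233 + 3)*((1/14)*4) = (3 + I*√233)*(2/7) = 6/7 + 2*I*√233/7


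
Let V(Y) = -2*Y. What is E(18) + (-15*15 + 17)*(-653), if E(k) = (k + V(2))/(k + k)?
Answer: 2444839/18 ≈ 1.3582e+5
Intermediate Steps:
E(k) = (-4 + k)/(2*k) (E(k) = (k - 2*2)/(k + k) = (k - 4)/((2*k)) = (-4 + k)*(1/(2*k)) = (-4 + k)/(2*k))
E(18) + (-15*15 + 17)*(-653) = (1/2)*(-4 + 18)/18 + (-15*15 + 17)*(-653) = (1/2)*(1/18)*14 + (-225 + 17)*(-653) = 7/18 - 208*(-653) = 7/18 + 135824 = 2444839/18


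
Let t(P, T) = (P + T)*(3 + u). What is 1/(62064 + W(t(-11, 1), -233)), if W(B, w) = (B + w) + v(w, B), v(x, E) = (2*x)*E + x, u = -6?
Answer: 1/47648 ≈ 2.0987e-5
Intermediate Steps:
t(P, T) = -3*P - 3*T (t(P, T) = (P + T)*(3 - 6) = (P + T)*(-3) = -3*P - 3*T)
v(x, E) = x + 2*E*x (v(x, E) = 2*E*x + x = x + 2*E*x)
W(B, w) = B + w + w*(1 + 2*B) (W(B, w) = (B + w) + w*(1 + 2*B) = B + w + w*(1 + 2*B))
1/(62064 + W(t(-11, 1), -233)) = 1/(62064 + ((-3*(-11) - 3*1) - 233 - 233*(1 + 2*(-3*(-11) - 3*1)))) = 1/(62064 + ((33 - 3) - 233 - 233*(1 + 2*(33 - 3)))) = 1/(62064 + (30 - 233 - 233*(1 + 2*30))) = 1/(62064 + (30 - 233 - 233*(1 + 60))) = 1/(62064 + (30 - 233 - 233*61)) = 1/(62064 + (30 - 233 - 14213)) = 1/(62064 - 14416) = 1/47648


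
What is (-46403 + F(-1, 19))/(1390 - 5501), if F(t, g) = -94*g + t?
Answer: 48190/4111 ≈ 11.722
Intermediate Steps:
F(t, g) = t - 94*g
(-46403 + F(-1, 19))/(1390 - 5501) = (-46403 + (-1 - 94*19))/(1390 - 5501) = (-46403 + (-1 - 1786))/(-4111) = (-46403 - 1787)*(-1/4111) = -48190*(-1/4111) = 48190/4111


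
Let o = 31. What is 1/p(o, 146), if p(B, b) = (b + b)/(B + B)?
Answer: 31/146 ≈ 0.21233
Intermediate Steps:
p(B, b) = b/B (p(B, b) = (2*b)/((2*B)) = (2*b)*(1/(2*B)) = b/B)
1/p(o, 146) = 1/(146/31) = 31/146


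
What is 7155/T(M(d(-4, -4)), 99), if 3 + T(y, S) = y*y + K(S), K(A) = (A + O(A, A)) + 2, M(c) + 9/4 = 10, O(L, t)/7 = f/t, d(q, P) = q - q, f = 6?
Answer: 3777840/83681 ≈ 45.146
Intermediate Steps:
d(q, P) = 0
O(L, t) = 42/t (O(L, t) = 7*(6/t) = 42/t)
M(c) = 31/4 (M(c) = -9/4 + 10 = 31/4)
K(A) = 2 + A + 42/A (K(A) = (A + 42/A) + 2 = 2 + A + 42/A)
T(y, S) = -1 + S + y**2 + 42/S (T(y, S) = -3 + (y*y + (2 + S + 42/S)) = -3 + (y**2 + (2 + S + 42/S)) = -3 + (2 + S + y**2 + 42/S) = -1 + S + y**2 + 42/S)
7155/T(M(d(-4, -4)), 99) = 7155/(-1 + 99 + (31/4)**2 + 42/99) = 7155/(-1 + 99 + 961/16 + 42*(1/99)) = 7155/(-1 + 99 + 961/16 + 14/33) = 7155/(83681/528) = 7155*(528/83681) = 3777840/83681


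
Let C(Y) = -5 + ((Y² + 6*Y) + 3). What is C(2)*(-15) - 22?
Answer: -232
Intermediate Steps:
C(Y) = -2 + Y² + 6*Y (C(Y) = -5 + (3 + Y² + 6*Y) = -2 + Y² + 6*Y)
C(2)*(-15) - 22 = (-2 + 2² + 6*2)*(-15) - 22 = (-2 + 4 + 12)*(-15) - 22 = 14*(-15) - 22 = -210 - 22 = -232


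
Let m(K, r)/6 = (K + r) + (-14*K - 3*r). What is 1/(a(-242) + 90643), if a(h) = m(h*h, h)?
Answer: -1/4474445 ≈ -2.2349e-7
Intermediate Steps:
m(K, r) = -78*K - 12*r (m(K, r) = 6*((K + r) + (-14*K - 3*r)) = 6*(-13*K - 2*r) = -78*K - 12*r)
a(h) = -78*h² - 12*h (a(h) = -78*h*h - 12*h = -78*h² - 12*h)
1/(a(-242) + 90643) = 1/(6*(-242)*(-2 - 13*(-242)) + 90643) = 1/(6*(-242)*(-2 + 3146) + 90643) = 1/(6*(-242)*3144 + 90643) = 1/(-4565088 + 90643) = 1/(-4474445) = -1/4474445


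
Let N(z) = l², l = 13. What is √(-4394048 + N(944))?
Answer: 7*I*√89671 ≈ 2096.2*I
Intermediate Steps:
N(z) = 169 (N(z) = 13² = 169)
√(-4394048 + N(944)) = √(-4394048 + 169) = √(-4393879) = 7*I*√89671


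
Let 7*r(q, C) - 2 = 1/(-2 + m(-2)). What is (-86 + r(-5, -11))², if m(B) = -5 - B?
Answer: 9006001/1225 ≈ 7351.8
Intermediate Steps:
r(q, C) = 9/35 (r(q, C) = 2/7 + 1/(7*(-2 + (-5 - 1*(-2)))) = 2/7 + 1/(7*(-2 + (-5 + 2))) = 2/7 + 1/(7*(-2 - 3)) = 2/7 + (⅐)/(-5) = 2/7 + (⅐)*(-⅕) = 2/7 - 1/35 = 9/35)
(-86 + r(-5, -11))² = (-86 + 9/35)² = (-3001/35)² = 9006001/1225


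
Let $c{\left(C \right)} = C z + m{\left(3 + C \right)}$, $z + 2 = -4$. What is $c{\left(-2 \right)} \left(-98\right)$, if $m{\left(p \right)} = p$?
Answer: $-1274$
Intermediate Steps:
$z = -6$ ($z = -2 - 4 = -6$)
$c{\left(C \right)} = 3 - 5 C$ ($c{\left(C \right)} = C \left(-6\right) + \left(3 + C\right) = - 6 C + \left(3 + C\right) = 3 - 5 C$)
$c{\left(-2 \right)} \left(-98\right) = \left(3 - -10\right) \left(-98\right) = \left(3 + 10\right) \left(-98\right) = 13 \left(-98\right) = -1274$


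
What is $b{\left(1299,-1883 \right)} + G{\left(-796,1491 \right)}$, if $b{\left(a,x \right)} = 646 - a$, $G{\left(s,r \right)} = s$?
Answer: $-1449$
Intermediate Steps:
$b{\left(1299,-1883 \right)} + G{\left(-796,1491 \right)} = \left(646 - 1299\right) - 796 = -653 - 796 = -1449$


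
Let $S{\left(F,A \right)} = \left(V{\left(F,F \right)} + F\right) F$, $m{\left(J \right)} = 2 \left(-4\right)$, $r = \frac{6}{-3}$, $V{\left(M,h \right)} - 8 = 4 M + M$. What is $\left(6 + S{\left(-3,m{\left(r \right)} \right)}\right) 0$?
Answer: $0$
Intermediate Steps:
$V{\left(M,h \right)} = 8 + 5 M$ ($V{\left(M,h \right)} = 8 + \left(4 M + M\right) = 8 + 5 M$)
$r = -2$ ($r = 6 \left(- \frac{1}{3}\right) = -2$)
$m{\left(J \right)} = -8$
$S{\left(F,A \right)} = F \left(8 + 6 F\right)$ ($S{\left(F,A \right)} = \left(\left(8 + 5 F\right) + F\right) F = \left(8 + 6 F\right) F = F \left(8 + 6 F\right)$)
$\left(6 + S{\left(-3,m{\left(r \right)} \right)}\right) 0 = \left(6 + 2 \left(-3\right) \left(4 + 3 \left(-3\right)\right)\right) 0 = \left(6 + 2 \left(-3\right) \left(4 - 9\right)\right) 0 = \left(6 + 2 \left(-3\right) \left(-5\right)\right) 0 = \left(6 + 30\right) 0 = 36 \cdot 0 = 0$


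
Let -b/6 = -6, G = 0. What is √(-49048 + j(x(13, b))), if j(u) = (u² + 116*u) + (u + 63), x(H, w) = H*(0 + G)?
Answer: I*√48985 ≈ 221.33*I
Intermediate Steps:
b = 36 (b = -6*(-6) = 36)
x(H, w) = 0 (x(H, w) = H*(0 + 0) = H*0 = 0)
j(u) = 63 + u² + 117*u (j(u) = (u² + 116*u) + (63 + u) = 63 + u² + 117*u)
√(-49048 + j(x(13, b))) = √(-49048 + (63 + 0² + 117*0)) = √(-49048 + (63 + 0 + 0)) = √(-49048 + 63) = √(-48985) = I*√48985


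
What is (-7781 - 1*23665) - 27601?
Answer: -59047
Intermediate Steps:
(-7781 - 1*23665) - 27601 = (-7781 - 23665) - 27601 = -31446 - 27601 = -59047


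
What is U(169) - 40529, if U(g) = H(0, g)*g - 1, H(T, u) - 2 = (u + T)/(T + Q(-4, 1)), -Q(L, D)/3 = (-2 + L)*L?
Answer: -2922385/72 ≈ -40589.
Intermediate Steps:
Q(L, D) = -3*L*(-2 + L) (Q(L, D) = -3*(-2 + L)*L = -3*L*(-2 + L))
H(T, u) = 2 + (T + u)/(-72 + T) (H(T, u) = 2 + (u + T)/(T + 3*(-4)*(2 - 1*(-4))) = 2 + (T + u)/(T + 3*(-4)*(2 + 4)) = 2 + (T + u)/(T + 3*(-4)*6) = 2 + (T + u)/(T - 72) = 2 + (T + u)/(-72 + T))
U(g) = -1 + g*(2 - g/72) (U(g) = ((-144 + g + 3*0)/(-72 + 0))*g - 1 = ((-144 + g + 0)/(-72))*g - 1 = (-(-144 + g)/72)*g - 1 = (2 - g/72)*g - 1 = g*(2 - g/72) - 1 = -1 + g*(2 - g/72))
U(169) - 40529 = (-1 - 1/72*169*(-144 + 169)) - 40529 = (-1 - 1/72*169*25) - 40529 = (-1 - 4225/72) - 40529 = -4297/72 - 40529 = -2922385/72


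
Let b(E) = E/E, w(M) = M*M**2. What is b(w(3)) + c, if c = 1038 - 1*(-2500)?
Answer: 3539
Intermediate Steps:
w(M) = M**3
c = 3538 (c = 1038 + 2500 = 3538)
b(E) = 1
b(w(3)) + c = 1 + 3538 = 3539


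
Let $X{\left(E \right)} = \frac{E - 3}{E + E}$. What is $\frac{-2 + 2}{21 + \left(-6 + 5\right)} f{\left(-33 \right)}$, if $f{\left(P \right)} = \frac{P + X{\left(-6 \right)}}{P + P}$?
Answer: $0$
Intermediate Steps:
$X{\left(E \right)} = \frac{-3 + E}{2 E}$
$f{\left(P \right)} = \frac{\frac{3}{4} + P}{2 P}$ ($f{\left(P \right)} = \frac{P + \frac{-3 - 6}{2 \left(-6\right)}}{P + P} = \frac{P + \frac{1}{2} \left(- \frac{1}{6}\right) \left(-9\right)}{2 P} = \left(P + \frac{3}{4}\right) \frac{1}{2 P} = \left(\frac{3}{4} + P\right) \frac{1}{2 P} = \frac{\frac{3}{4} + P}{2 P}$)
$\frac{-2 + 2}{21 + \left(-6 + 5\right)} f{\left(-33 \right)} = \frac{-2 + 2}{21 + \left(-6 + 5\right)} \frac{3 + 4 \left(-33\right)}{8 \left(-33\right)} = \frac{0}{21 - 1} \cdot \frac{1}{8} \left(- \frac{1}{33}\right) \left(3 - 132\right) = \frac{0}{20} \cdot \frac{1}{8} \left(- \frac{1}{33}\right) \left(-129\right) = 0 \cdot \frac{1}{20} \cdot \frac{43}{88} = 0 \cdot \frac{43}{88} = 0$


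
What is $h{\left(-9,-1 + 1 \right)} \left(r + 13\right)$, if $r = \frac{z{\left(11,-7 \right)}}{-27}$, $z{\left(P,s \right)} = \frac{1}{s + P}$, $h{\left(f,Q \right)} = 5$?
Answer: $\frac{7015}{108} \approx 64.954$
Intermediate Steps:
$z{\left(P,s \right)} = \frac{1}{P + s}$
$r = - \frac{1}{108}$ ($r = \frac{1}{\left(11 - 7\right) \left(-27\right)} = \frac{1}{4} \left(- \frac{1}{27}\right) = - \frac{1}{108} \approx -0.0092593$)
$h{\left(-9,-1 + 1 \right)} \left(r + 13\right) = 5 \left(- \frac{1}{108} + 13\right) = 5 \cdot \frac{1403}{108} = \frac{7015}{108}$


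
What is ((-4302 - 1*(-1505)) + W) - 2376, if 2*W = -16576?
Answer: -13461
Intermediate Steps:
W = -8288 (W = (½)*(-16576) = -8288)
((-4302 - 1*(-1505)) + W) - 2376 = ((-4302 - 1*(-1505)) - 8288) - 2376 = ((-4302 + 1505) - 8288) - 2376 = (-2797 - 8288) - 2376 = -11085 - 2376 = -13461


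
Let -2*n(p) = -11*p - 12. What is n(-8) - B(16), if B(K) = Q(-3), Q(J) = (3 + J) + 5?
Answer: -43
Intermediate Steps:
Q(J) = 8 + J
B(K) = 5 (B(K) = 8 - 3 = 5)
n(p) = 6 + 11*p/2 (n(p) = -(-11*p - 12)/2 = -(-12 - 11*p)/2 = 6 + 11*p/2)
n(-8) - B(16) = (6 + (11/2)*(-8)) - 1*5 = (6 - 44) - 5 = -38 - 5 = -43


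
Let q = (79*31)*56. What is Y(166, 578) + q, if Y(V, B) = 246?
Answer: 137390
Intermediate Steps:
q = 137144 (q = 2449*56 = 137144)
Y(166, 578) + q = 246 + 137144 = 137390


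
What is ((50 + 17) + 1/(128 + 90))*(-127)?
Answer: -1855089/218 ≈ -8509.6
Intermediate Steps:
((50 + 17) + 1/(128 + 90))*(-127) = (67 + 1/218)*(-127) = (14607/218)*(-127) = -1855089/218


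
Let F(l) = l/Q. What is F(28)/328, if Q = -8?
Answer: -7/656 ≈ -0.010671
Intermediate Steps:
F(l) = -l/8 (F(l) = l/(-8) = l*(-1/8) = -l/8)
F(28)/328 = -1/8*28/328 = -7/2*1/328 = -7/656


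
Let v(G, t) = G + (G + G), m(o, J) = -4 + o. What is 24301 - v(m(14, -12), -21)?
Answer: 24271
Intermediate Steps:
v(G, t) = 3*G (v(G, t) = G + 2*G = 3*G)
24301 - v(m(14, -12), -21) = 24301 - 3*(-4 + 14) = 24301 - 3*10 = 24301 - 1*30 = 24301 - 30 = 24271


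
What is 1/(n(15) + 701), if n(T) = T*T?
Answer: 1/926 ≈ 0.0010799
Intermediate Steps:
n(T) = T²
1/(n(15) + 701) = 1/(15² + 701) = 1/(225 + 701) = 1/926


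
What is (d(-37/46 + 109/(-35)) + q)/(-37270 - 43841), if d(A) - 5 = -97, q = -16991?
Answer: 17083/81111 ≈ 0.21061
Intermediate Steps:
d(A) = -92 (d(A) = 5 - 97 = -92)
(d(-37/46 + 109/(-35)) + q)/(-37270 - 43841) = (-92 - 16991)/(-37270 - 43841) = -17083/(-81111) = -17083*(-1/81111) = 17083/81111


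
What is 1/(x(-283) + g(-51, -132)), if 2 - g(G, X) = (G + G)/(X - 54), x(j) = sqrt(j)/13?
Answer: 235755/614188 - 12493*I*sqrt(283)/614188 ≈ 0.38385 - 0.34218*I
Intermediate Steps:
x(j) = sqrt(j)/13
g(G, X) = 2 - 2*G/(-54 + X) (g(G, X) = 2 - (G + G)/(X - 54) = 2 - 2*G/(-54 + X))
1/(x(-283) + g(-51, -132)) = 1/(sqrt(-283)/13 + 2*(-54 - 132 - 1*(-51))/(-54 - 132)) = 1/((I*sqrt(283))/13 + 2*(-54 - 132 + 51)/(-186)) = 1/(I*sqrt(283)/13 + 2*(-1/186)*(-135)) = 1/(I*sqrt(283)/13 + 45/31) = 1/(45/31 + I*sqrt(283)/13)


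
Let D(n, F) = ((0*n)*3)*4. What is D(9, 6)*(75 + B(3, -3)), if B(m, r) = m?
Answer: 0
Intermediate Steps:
D(n, F) = 0 (D(n, F) = (0*3)*4 = 0*4 = 0)
D(9, 6)*(75 + B(3, -3)) = 0*(75 + 3) = 0*78 = 0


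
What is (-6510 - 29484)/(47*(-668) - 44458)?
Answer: 17997/37927 ≈ 0.47452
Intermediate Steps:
(-6510 - 29484)/(47*(-668) - 44458) = -35994/(-31396 - 44458) = -35994/(-75854) = -35994*(-1/75854) = 17997/37927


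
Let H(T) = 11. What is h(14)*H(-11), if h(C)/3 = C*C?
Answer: 6468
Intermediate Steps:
h(C) = 3*C**2 (h(C) = 3*(C*C) = 3*C**2)
h(14)*H(-11) = (3*14**2)*11 = (3*196)*11 = 588*11 = 6468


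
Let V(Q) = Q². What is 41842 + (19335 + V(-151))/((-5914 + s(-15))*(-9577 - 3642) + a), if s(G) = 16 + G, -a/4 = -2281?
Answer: 3270917678918/78173071 ≈ 41842.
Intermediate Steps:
a = 9124 (a = -4*(-2281) = 9124)
41842 + (19335 + V(-151))/((-5914 + s(-15))*(-9577 - 3642) + a) = 41842 + (19335 + (-151)²)/((-5914 + (16 - 15))*(-9577 - 3642) + 9124) = 41842 + (19335 + 22801)/((-5914 + 1)*(-13219) + 9124) = 41842 + 42136/(-5913*(-13219) + 9124) = 41842 + 42136/(78163947 + 9124) = 41842 + 42136/78173071 = 3270917678918/78173071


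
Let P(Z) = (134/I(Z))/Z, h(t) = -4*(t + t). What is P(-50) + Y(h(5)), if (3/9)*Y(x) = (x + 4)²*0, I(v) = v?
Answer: 67/1250 ≈ 0.053600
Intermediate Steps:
h(t) = -8*t
Y(x) = 0 (Y(x) = 3*((x + 4)²*0) = 3*((4 + x)²*0) = 3*0 = 0)
P(Z) = 134/Z² (P(Z) = (134/Z)/Z = 134/Z²)
P(-50) + Y(h(5)) = 134/(-50)² + 0 = 134*(1/2500) + 0 = 67/1250 + 0 = 67/1250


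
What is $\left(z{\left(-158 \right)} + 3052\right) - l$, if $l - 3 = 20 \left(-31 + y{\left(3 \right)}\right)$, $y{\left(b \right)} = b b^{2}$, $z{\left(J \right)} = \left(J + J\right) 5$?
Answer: $1549$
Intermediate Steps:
$z{\left(J \right)} = 10 J$ ($z{\left(J \right)} = 2 J 5 = 10 J$)
$y{\left(b \right)} = b^{3}$
$l = -77$ ($l = 3 + 20 \left(-31 + 3^{3}\right) = 3 + 20 \left(-31 + 27\right) = 3 + 20 \left(-4\right) = 3 - 80 = -77$)
$\left(z{\left(-158 \right)} + 3052\right) - l = \left(10 \left(-158\right) + 3052\right) - -77 = \left(-1580 + 3052\right) + 77 = 1472 + 77 = 1549$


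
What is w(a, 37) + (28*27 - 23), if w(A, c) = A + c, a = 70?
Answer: 840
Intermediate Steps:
w(a, 37) + (28*27 - 23) = (70 + 37) + (28*27 - 23) = 107 + (756 - 23) = 107 + 733 = 840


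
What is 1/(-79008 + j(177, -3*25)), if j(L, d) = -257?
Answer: -1/79265 ≈ -1.2616e-5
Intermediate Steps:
1/(-79008 + j(177, -3*25)) = 1/(-79008 - 257) = 1/(-79265) = -1/79265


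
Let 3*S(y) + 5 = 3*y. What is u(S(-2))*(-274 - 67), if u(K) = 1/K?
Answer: 93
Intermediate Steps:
S(y) = -5/3 + y (S(y) = -5/3 + (3*y)/3 = -5/3 + y)
u(S(-2))*(-274 - 67) = (-274 - 67)/(-5/3 - 2) = -341/(-11/3) = -3/11*(-341) = 93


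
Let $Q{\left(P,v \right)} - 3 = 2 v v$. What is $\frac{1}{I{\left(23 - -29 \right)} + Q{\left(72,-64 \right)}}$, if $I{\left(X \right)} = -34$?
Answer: $\frac{1}{8161} \approx 0.00012253$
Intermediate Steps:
$Q{\left(P,v \right)} = 3 + 2 v^{2}$ ($Q{\left(P,v \right)} = 3 + 2 v v = 3 + 2 v^{2}$)
$\frac{1}{I{\left(23 - -29 \right)} + Q{\left(72,-64 \right)}} = \frac{1}{-34 + \left(3 + 2 \left(-64\right)^{2}\right)} = \frac{1}{-34 + \left(3 + 2 \cdot 4096\right)} = \frac{1}{-34 + \left(3 + 8192\right)} = \frac{1}{-34 + 8195} = \frac{1}{8161}$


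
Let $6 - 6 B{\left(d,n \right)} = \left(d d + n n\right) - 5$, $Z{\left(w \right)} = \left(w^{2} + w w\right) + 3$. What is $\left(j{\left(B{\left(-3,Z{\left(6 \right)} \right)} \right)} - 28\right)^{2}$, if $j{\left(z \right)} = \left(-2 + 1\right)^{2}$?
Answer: $729$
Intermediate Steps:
$Z{\left(w \right)} = 3 + 2 w^{2}$ ($Z{\left(w \right)} = \left(w^{2} + w^{2}\right) + 3 = 2 w^{2} + 3 = 3 + 2 w^{2}$)
$B{\left(d,n \right)} = \frac{11}{6} - \frac{d^{2}}{6} - \frac{n^{2}}{6}$ ($B{\left(d,n \right)} = 1 - \frac{\left(d d + n n\right) - 5}{6} = 1 - \frac{\left(d^{2} + n^{2}\right) - 5}{6} = 1 - \frac{-5 + d^{2} + n^{2}}{6} = 1 - \left(- \frac{5}{6} + \frac{d^{2}}{6} + \frac{n^{2}}{6}\right) = \frac{11}{6} - \frac{d^{2}}{6} - \frac{n^{2}}{6}$)
$j{\left(z \right)} = 1$ ($j{\left(z \right)} = \left(-1\right)^{2} = 1$)
$\left(j{\left(B{\left(-3,Z{\left(6 \right)} \right)} \right)} - 28\right)^{2} = \left(1 - 28\right)^{2} = \left(-27\right)^{2} = 729$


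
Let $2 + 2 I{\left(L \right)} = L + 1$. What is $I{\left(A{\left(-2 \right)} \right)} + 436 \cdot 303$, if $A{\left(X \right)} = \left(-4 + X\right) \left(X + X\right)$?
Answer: $\frac{264239}{2} \approx 1.3212 \cdot 10^{5}$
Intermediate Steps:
$A{\left(X \right)} = 2 X \left(-4 + X\right)$ ($A{\left(X \right)} = \left(-4 + X\right) 2 X = 2 X \left(-4 + X\right)$)
$I{\left(L \right)} = - \frac{1}{2} + \frac{L}{2}$ ($I{\left(L \right)} = -1 + \frac{L + 1}{2} = -1 + \frac{1 + L}{2} = -1 + \left(\frac{1}{2} + \frac{L}{2}\right) = - \frac{1}{2} + \frac{L}{2}$)
$I{\left(A{\left(-2 \right)} \right)} + 436 \cdot 303 = \left(- \frac{1}{2} + \frac{2 \left(-2\right) \left(-4 - 2\right)}{2}\right) + 436 \cdot 303 = \left(- \frac{1}{2} + \frac{2 \left(-2\right) \left(-6\right)}{2}\right) + 132108 = \left(- \frac{1}{2} + \frac{1}{2} \cdot 24\right) + 132108 = \left(- \frac{1}{2} + 12\right) + 132108 = \frac{23}{2} + 132108 = \frac{264239}{2}$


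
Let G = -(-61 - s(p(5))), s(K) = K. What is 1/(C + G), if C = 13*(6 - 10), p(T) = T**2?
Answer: 1/34 ≈ 0.029412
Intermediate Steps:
C = -52 (C = 13*(-4) = -52)
G = 86 (G = -(-61 - 1*5**2) = -(-61 - 1*25) = -(-61 - 25) = -1*(-86) = 86)
1/(C + G) = 1/(-52 + 86) = 1/34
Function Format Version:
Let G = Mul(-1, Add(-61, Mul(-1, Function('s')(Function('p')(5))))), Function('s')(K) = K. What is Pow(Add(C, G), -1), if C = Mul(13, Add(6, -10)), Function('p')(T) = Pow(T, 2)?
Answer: Rational(1, 34) ≈ 0.029412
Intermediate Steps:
C = -52 (C = Mul(13, -4) = -52)
G = 86 (G = Mul(-1, Add(-61, Mul(-1, Pow(5, 2)))) = Mul(-1, Add(-61, Mul(-1, 25))) = Mul(-1, Add(-61, -25)) = Mul(-1, -86) = 86)
Pow(Add(C, G), -1) = Pow(Add(-52, 86), -1) = Pow(34, -1) = Rational(1, 34)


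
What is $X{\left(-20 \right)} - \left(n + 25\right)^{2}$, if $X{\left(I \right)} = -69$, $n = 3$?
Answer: $-853$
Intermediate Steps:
$X{\left(-20 \right)} - \left(n + 25\right)^{2} = -69 - \left(3 + 25\right)^{2} = -69 - 28^{2} = -69 - 784 = -853$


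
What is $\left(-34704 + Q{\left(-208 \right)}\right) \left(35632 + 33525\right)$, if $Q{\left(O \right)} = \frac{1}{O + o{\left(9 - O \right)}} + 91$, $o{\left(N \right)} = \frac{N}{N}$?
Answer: $- \frac{495502436044}{207} \approx -2.3937 \cdot 10^{9}$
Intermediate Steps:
$o{\left(N \right)} = 1$
$Q{\left(O \right)} = 91 + \frac{1}{1 + O}$ ($Q{\left(O \right)} = \frac{1}{O + 1} + 91 = \frac{1}{1 + O} + 91 = 91 + \frac{1}{1 + O}$)
$\left(-34704 + Q{\left(-208 \right)}\right) \left(35632 + 33525\right) = \left(-34704 + \frac{92 + 91 \left(-208\right)}{1 - 208}\right) \left(35632 + 33525\right) = \left(-34704 + \frac{92 - 18928}{-207}\right) 69157 = \left(-34704 - - \frac{18836}{207}\right) 69157 = \left(-34704 + \frac{18836}{207}\right) 69157 = \left(- \frac{7164892}{207}\right) 69157 = - \frac{495502436044}{207}$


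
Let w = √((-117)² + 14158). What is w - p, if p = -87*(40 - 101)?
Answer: -5307 + √27847 ≈ -5140.1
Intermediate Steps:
p = 5307 (p = -87*(-61) = 5307)
w = √27847 (w = √(13689 + 14158) = √27847 ≈ 166.87)
w - p = √27847 - 1*5307 = √27847 - 5307 = -5307 + √27847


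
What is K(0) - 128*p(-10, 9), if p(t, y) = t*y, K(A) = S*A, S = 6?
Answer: 11520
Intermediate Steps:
K(A) = 6*A
K(0) - 128*p(-10, 9) = 6*0 - (-1280)*9 = 0 - 128*(-90) = 0 + 11520 = 11520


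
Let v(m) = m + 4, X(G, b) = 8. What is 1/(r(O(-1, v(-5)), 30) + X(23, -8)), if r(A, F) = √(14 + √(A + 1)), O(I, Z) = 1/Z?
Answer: 4/25 - √14/50 ≈ 0.085167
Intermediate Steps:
v(m) = 4 + m
r(A, F) = √(14 + √(1 + A))
1/(r(O(-1, v(-5)), 30) + X(23, -8)) = 1/(√(14 + √(1 + 1/(4 - 5))) + 8) = 1/(√(14 + √(1 + 1/(-1))) + 8) = 1/(√(14 + √(1 - 1)) + 8) = 1/(√(14 + √0) + 8) = 1/(√(14 + 0) + 8) = 1/(√14 + 8) = 1/(8 + √14)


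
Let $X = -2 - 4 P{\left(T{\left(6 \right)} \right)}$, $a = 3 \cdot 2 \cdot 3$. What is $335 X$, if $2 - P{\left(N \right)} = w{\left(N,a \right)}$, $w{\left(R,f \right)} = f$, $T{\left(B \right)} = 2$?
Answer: $20770$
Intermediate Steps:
$a = 18$ ($a = 6 \cdot 3 = 18$)
$P{\left(N \right)} = -16$ ($P{\left(N \right)} = 2 - 18 = -16$)
$X = 62$ ($X = -2 - -64 = -2 + 64 = 62$)
$335 X = 335 \cdot 62 = 20770$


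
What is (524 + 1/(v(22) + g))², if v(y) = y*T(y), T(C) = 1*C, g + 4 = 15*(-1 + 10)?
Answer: 103852152121/378225 ≈ 2.7458e+5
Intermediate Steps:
g = 131 (g = -4 + 15*(-1 + 10) = -4 + 15*9 = -4 + 135 = 131)
T(C) = C
v(y) = y² (v(y) = y*y = y²)
(524 + 1/(v(22) + g))² = (524 + 1/(22² + 131))² = (524 + 1/(484 + 131))² = (524 + 1/615)² = (322261/615)² = 103852152121/378225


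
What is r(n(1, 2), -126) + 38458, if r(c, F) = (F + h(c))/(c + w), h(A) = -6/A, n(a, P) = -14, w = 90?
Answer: 20458777/532 ≈ 38456.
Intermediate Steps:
r(c, F) = (F - 6/c)/(90 + c) (r(c, F) = (F - 6/c)/(c + 90) = (F - 6/c)/(90 + c))
r(n(1, 2), -126) + 38458 = (-6 - 126*(-14))/((-14)*(90 - 14)) + 38458 = -1/14*(-6 + 1764)/76 + 38458 = -1/14*1/76*1758 + 38458 = -879/532 + 38458 = 20458777/532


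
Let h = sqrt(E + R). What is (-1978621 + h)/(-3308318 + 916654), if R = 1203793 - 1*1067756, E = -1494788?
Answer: 1978621/2391664 - I*sqrt(1358751)/2391664 ≈ 0.8273 - 0.00048738*I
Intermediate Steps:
R = 136037 (R = 1203793 - 1067756 = 136037)
h = I*sqrt(1358751) (h = sqrt(-1494788 + 136037) = sqrt(-1358751) = I*sqrt(1358751) ≈ 1165.7*I)
(-1978621 + h)/(-3308318 + 916654) = (-1978621 + I*sqrt(1358751))/(-3308318 + 916654) = (-1978621 + I*sqrt(1358751))/(-2391664) = (-1978621 + I*sqrt(1358751))*(-1/2391664) = 1978621/2391664 - I*sqrt(1358751)/2391664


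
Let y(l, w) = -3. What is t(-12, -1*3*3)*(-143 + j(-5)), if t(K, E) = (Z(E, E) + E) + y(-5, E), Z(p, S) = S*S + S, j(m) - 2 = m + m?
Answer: -9060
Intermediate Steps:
j(m) = 2 + 2*m (j(m) = 2 + (m + m) = 2 + 2*m)
Z(p, S) = S + S² (Z(p, S) = S² + S = S + S²)
t(K, E) = -3 + E + E*(1 + E) (t(K, E) = (E*(1 + E) + E) - 3 = (E + E*(1 + E)) - 3 = -3 + E + E*(1 + E))
t(-12, -1*3*3)*(-143 + j(-5)) = (-3 - 1*3*3 + (-1*3*3)*(1 - 1*3*3))*(-143 + (2 + 2*(-5))) = (-3 - 3*3 + (-3*3)*(1 - 3*3))*(-143 + (2 - 10)) = (-3 - 9 - 9*(1 - 9))*(-143 - 8) = (-3 - 9 - 9*(-8))*(-151) = (-3 - 9 + 72)*(-151) = 60*(-151) = -9060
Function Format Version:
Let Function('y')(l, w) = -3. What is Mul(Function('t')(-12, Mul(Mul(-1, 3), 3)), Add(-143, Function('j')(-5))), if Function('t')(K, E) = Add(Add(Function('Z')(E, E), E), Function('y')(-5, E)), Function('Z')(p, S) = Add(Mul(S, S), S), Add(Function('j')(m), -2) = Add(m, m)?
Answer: -9060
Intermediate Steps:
Function('j')(m) = Add(2, Mul(2, m)) (Function('j')(m) = Add(2, Add(m, m)) = Add(2, Mul(2, m)))
Function('Z')(p, S) = Add(S, Pow(S, 2)) (Function('Z')(p, S) = Add(Pow(S, 2), S) = Add(S, Pow(S, 2)))
Function('t')(K, E) = Add(-3, E, Mul(E, Add(1, E))) (Function('t')(K, E) = Add(Add(Mul(E, Add(1, E)), E), -3) = Add(Add(E, Mul(E, Add(1, E))), -3) = Add(-3, E, Mul(E, Add(1, E))))
Mul(Function('t')(-12, Mul(Mul(-1, 3), 3)), Add(-143, Function('j')(-5))) = Mul(Add(-3, Mul(Mul(-1, 3), 3), Mul(Mul(Mul(-1, 3), 3), Add(1, Mul(Mul(-1, 3), 3)))), Add(-143, Add(2, Mul(2, -5)))) = Mul(Add(-3, Mul(-3, 3), Mul(Mul(-3, 3), Add(1, Mul(-3, 3)))), Add(-143, Add(2, -10))) = Mul(Add(-3, -9, Mul(-9, Add(1, -9))), Add(-143, -8)) = Mul(Add(-3, -9, Mul(-9, -8)), -151) = Mul(Add(-3, -9, 72), -151) = Mul(60, -151) = -9060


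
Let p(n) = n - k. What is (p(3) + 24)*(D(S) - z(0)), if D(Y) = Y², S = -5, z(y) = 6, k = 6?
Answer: 399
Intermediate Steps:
p(n) = -6 + n (p(n) = n - 1*6 = n - 6 = -6 + n)
(p(3) + 24)*(D(S) - z(0)) = ((-6 + 3) + 24)*((-5)² - 1*6) = (-3 + 24)*(25 - 6) = 21*19 = 399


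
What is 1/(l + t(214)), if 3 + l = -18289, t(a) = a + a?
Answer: -1/17864 ≈ -5.5978e-5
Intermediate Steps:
t(a) = 2*a
l = -18292 (l = -3 - 18289 = -18292)
1/(l + t(214)) = 1/(-18292 + 2*214) = 1/(-18292 + 428) = 1/(-17864) = -1/17864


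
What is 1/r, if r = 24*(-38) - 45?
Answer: -1/957 ≈ -0.0010449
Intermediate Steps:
r = -957 (r = -912 - 45 = -957)
1/r = 1/(-957) = -1/957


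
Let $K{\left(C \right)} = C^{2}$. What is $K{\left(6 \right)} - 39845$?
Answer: $-39809$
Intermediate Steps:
$K{\left(6 \right)} - 39845 = 6^{2} - 39845 = 36 - 39845 = -39809$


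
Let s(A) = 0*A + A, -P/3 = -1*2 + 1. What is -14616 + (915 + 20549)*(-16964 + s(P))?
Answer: -364065520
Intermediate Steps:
P = 3 (P = -3*(-1*2 + 1) = -3*(-2 + 1) = -3*(-1) = 3)
s(A) = A (s(A) = 0 + A = A)
-14616 + (915 + 20549)*(-16964 + s(P)) = -14616 + (915 + 20549)*(-16964 + 3) = -14616 + 21464*(-16961) = -14616 - 364050904 = -364065520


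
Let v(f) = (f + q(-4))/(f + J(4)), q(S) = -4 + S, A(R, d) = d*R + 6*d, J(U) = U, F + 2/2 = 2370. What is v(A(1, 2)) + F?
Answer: 7108/3 ≈ 2369.3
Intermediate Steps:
F = 2369 (F = -1 + 2370 = 2369)
A(R, d) = 6*d + R*d (A(R, d) = R*d + 6*d = 6*d + R*d)
v(f) = (-8 + f)/(4 + f) (v(f) = (f + (-4 - 4))/(f + 4) = (f - 8)/(4 + f) = (-8 + f)/(4 + f))
v(A(1, 2)) + F = (-8 + 2*(6 + 1))/(4 + 2*(6 + 1)) + 2369 = (-8 + 2*7)/(4 + 2*7) + 2369 = (-8 + 14)/(4 + 14) + 2369 = 6/18 + 2369 = (1/18)*6 + 2369 = 1/3 + 2369 = 7108/3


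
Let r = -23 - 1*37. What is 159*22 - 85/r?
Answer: 41993/12 ≈ 3499.4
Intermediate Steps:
r = -60 (r = -23 - 37 = -60)
159*22 - 85/r = 159*22 - 85/(-60) = 3498 - 85*(-1/60) = 3498 + 17/12 = 41993/12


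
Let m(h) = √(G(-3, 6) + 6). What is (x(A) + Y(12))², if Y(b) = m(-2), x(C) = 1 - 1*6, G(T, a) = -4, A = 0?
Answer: (5 - √2)² ≈ 12.858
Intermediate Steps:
x(C) = -5 (x(C) = 1 - 6 = -5)
m(h) = √2 (m(h) = √(-4 + 6) = √2)
Y(b) = √2
(x(A) + Y(12))² = (-5 + √2)²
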